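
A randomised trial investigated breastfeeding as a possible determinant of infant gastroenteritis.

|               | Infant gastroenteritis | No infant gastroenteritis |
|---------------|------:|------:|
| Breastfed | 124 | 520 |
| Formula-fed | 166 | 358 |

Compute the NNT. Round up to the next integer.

Risk in treated group = 124/644 = 0.19255; risk in control = 166/524 = 0.31679.
Absolute risk reduction = 0.31679 − 0.19255 = 0.12425
NNT = 1 / ARR = 1 / 0.12425 = 8.048 → round up → 9

9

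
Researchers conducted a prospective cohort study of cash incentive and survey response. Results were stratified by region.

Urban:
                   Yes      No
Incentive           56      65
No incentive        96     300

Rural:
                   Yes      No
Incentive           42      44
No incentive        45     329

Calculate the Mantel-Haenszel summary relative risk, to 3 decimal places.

2.495

RR_MH = Σ(aᵢ·n₀ᵢ/nᵢ) / Σ(cᵢ·n₁ᵢ/nᵢ), with n₁ᵢ = aᵢ+bᵢ (exposed), n₀ᵢ = cᵢ+dᵢ (unexposed), nᵢ = n₁ᵢ+n₀ᵢ.
Stratum 1 (Urban): n₁ = 121, n₀ = 396, n = 517; a·n₀/n = 56·396/517 = 42.8936; c·n₁/n = 96·121/517 = 22.4681
Stratum 2 (Rural): n₁ = 86, n₀ = 374, n = 460; a·n₀/n = 42·374/460 = 34.1478; c·n₁/n = 45·86/460 = 8.4130
RR_MH = (42.8936 + 34.1478) / (22.4681 + 8.4130) = 77.0414 / 30.8811 = 2.49477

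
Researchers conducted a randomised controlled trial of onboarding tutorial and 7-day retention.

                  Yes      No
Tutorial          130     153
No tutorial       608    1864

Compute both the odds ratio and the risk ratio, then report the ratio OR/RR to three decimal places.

Cells: a = 130, b = 153, c = 608, d = 1864.
OR = (130·1864)/(153·608) = 242320/93024 = 2.60492
Risk in exposed = 130/283 = 0.45936; risk in unexposed = 608/2472 = 0.24595; RR = 1.86768
OR/RR = 2.60492 / 1.86768 = 1.39474
The outcome is not rare, so the OR lies further from 1 than the RR.

1.395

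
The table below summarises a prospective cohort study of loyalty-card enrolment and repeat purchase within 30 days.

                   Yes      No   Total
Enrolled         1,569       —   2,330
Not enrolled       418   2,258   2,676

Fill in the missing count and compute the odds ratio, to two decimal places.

11.14

The missing cell is in the exposed row: 2330 − 1569 = 761.
So a = 1569, b = 761, c = 418, d = 2258.
OR = (a·d)/(b·c) = (1569 × 2258) / (761 × 418) = 3542802 / 318098 = 11.13745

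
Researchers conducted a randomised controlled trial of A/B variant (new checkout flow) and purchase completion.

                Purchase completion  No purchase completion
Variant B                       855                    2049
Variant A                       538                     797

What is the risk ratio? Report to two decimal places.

Cells: a = 855, b = 2049, c = 538, d = 797.
Risk in exposed = 855/2904 = 0.29442; risk in unexposed = 538/1335 = 0.40300.
RR = 0.29442 / 0.40300 = 0.73058
The risk is 27% lower among the exposed than among the unexposed.

0.73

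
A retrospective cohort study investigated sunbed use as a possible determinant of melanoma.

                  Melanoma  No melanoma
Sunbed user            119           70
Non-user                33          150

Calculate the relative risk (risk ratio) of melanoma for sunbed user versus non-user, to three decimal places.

3.492

Cells: a = 119, b = 70, c = 33, d = 150.
Risk in exposed = 119/189 = 0.62963; risk in unexposed = 33/183 = 0.18033.
RR = 0.62963 / 0.18033 = 3.49158
The risk among the exposed is 3.49 times that among the unexposed.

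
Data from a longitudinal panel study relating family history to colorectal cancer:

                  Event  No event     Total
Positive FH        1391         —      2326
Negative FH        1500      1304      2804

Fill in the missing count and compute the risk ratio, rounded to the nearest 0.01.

1.12

The missing cell is in the exposed row: 2326 − 1391 = 935.
So a = 1391, b = 935, c = 1500, d = 1304.
RR = [a/(a+b)] / [c/(c+d)] = (1391/2326) / (1500/2804) = 0.59802/0.53495 = 1.11790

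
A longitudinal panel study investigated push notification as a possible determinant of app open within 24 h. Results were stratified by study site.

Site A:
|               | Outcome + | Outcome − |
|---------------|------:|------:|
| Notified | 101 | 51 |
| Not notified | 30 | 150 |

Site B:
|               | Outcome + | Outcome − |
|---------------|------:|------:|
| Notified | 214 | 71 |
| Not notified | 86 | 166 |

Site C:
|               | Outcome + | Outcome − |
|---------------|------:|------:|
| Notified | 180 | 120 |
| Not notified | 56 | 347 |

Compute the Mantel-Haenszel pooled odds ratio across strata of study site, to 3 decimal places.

OR_MH = Σ(aᵢdᵢ/nᵢ) / Σ(bᵢcᵢ/nᵢ), where nᵢ is the stratum total.
Stratum 1 (Site A): n = 332; a·d/n = 101·150/332 = 45.6325; b·c/n = 51·30/332 = 4.6084
Stratum 2 (Site B): n = 537; a·d/n = 214·166/537 = 66.1527; b·c/n = 71·86/537 = 11.3706
Stratum 3 (Site C): n = 703; a·d/n = 180·347/703 = 88.8478; b·c/n = 120·56/703 = 9.5590
OR_MH = (45.6325 + 66.1527 + 88.8478) / (4.6084 + 11.3706 + 9.5590) = 200.6330 / 25.5380 = 7.85624

7.856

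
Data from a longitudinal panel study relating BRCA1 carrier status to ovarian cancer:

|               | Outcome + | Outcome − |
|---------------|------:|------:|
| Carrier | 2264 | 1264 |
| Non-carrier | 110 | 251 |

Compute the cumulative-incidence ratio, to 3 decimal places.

Cells: a = 2264, b = 1264, c = 110, d = 251.
Risk in exposed = 2264/3528 = 0.64172; risk in unexposed = 110/361 = 0.30471.
RR = 0.64172 / 0.30471 = 2.10602
The risk among the exposed is 2.11 times that among the unexposed.

2.106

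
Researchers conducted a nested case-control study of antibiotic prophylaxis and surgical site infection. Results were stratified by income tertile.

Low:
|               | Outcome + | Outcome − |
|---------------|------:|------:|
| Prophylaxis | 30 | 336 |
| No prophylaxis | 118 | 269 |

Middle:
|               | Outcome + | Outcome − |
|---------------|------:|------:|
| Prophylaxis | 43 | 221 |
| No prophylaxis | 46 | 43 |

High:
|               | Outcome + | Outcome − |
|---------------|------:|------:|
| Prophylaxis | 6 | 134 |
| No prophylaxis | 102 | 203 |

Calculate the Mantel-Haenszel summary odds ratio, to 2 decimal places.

OR_MH = Σ(aᵢdᵢ/nᵢ) / Σ(bᵢcᵢ/nᵢ), where nᵢ is the stratum total.
Stratum 1 (Low): n = 753; a·d/n = 30·269/753 = 10.7171; b·c/n = 336·118/753 = 52.6534
Stratum 2 (Middle): n = 353; a·d/n = 43·43/353 = 5.2380; b·c/n = 221·46/353 = 28.7989
Stratum 3 (High): n = 445; a·d/n = 6·203/445 = 2.7371; b·c/n = 134·102/445 = 30.7146
OR_MH = (10.7171 + 5.2380 + 2.7371) / (52.6534 + 28.7989 + 30.7146) = 18.6922 / 112.1669 = 0.16665

0.17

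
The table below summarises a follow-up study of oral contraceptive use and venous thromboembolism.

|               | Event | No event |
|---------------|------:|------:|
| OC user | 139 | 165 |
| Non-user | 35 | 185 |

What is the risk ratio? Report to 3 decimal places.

Cells: a = 139, b = 165, c = 35, d = 185.
Risk in exposed = 139/304 = 0.45724; risk in unexposed = 35/220 = 0.15909.
RR = 0.45724 / 0.15909 = 2.87406
The risk among the exposed is 2.87 times that among the unexposed.

2.874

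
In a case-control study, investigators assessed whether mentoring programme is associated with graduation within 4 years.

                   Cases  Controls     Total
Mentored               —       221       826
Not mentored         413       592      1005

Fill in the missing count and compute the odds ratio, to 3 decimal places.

The missing cell is in the exposed row: 826 − 221 = 605.
So a = 605, b = 221, c = 413, d = 592.
OR = (a·d)/(b·c) = (605 × 592) / (221 × 413) = 358160 / 91273 = 3.92405

3.924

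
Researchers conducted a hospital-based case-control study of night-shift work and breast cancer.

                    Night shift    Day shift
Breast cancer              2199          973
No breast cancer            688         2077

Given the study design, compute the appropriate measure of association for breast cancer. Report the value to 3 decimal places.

6.823

Reading the table with exposure as columns: a = 2199 (Night shift, case), b = 688 (Night shift, non-case), c = 973 (Day shift, case), d = 2077.
This is a hospital-based case-control study: participants were sampled on outcome status, so risks in the source population cannot be estimated directly — relative risk is not valid here. The odds ratio is the appropriate measure.
OR = (a·d)/(b·c) = (2199 × 2077) / (688 × 973) = 4567323 / 669424 = 6.82277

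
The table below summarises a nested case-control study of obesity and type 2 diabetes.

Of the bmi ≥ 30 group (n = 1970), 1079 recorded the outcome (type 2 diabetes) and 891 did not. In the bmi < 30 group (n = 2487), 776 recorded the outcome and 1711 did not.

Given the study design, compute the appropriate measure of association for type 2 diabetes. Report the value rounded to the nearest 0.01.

From the description: a = 1079, b = 891, c = 776, d = 1711.
This is a nested case-control study: participants were sampled on outcome status, so risks in the source population cannot be estimated directly — relative risk is not valid here. The odds ratio is the appropriate measure.
OR = (a·d)/(b·c) = (1079 × 1711) / (891 × 776) = 1846169 / 691416 = 2.67013

2.67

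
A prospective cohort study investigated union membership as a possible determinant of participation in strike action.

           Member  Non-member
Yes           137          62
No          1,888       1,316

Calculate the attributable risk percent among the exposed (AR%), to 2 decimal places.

33.50

Reading the table with exposure as columns: a = 137 (Member, case), b = 1888 (Member, non-case), c = 62 (Non-member, case), d = 1316.
Risk in exposed = 137/2025 = 0.06765; risk in unexposed = 62/1378 = 0.04499.
RR = 0.06765/0.04499 = 1.50367
AR% = (RR − 1)/RR × 100 = (1.50367 − 1)/1.50367 × 100 = 33.4961%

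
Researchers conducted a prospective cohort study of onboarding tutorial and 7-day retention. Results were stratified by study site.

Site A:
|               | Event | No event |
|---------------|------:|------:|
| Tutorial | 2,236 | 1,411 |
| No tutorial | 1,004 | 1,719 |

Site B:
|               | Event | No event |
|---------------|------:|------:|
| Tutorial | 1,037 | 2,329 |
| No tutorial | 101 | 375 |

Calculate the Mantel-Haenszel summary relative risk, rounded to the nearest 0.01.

RR_MH = Σ(aᵢ·n₀ᵢ/nᵢ) / Σ(cᵢ·n₁ᵢ/nᵢ), with n₁ᵢ = aᵢ+bᵢ (exposed), n₀ᵢ = cᵢ+dᵢ (unexposed), nᵢ = n₁ᵢ+n₀ᵢ.
Stratum 1 (Site A): n₁ = 3647, n₀ = 2723, n = 6370; a·n₀/n = 2236·2723/6370 = 955.8286; c·n₁/n = 1004·3647/6370 = 574.8176
Stratum 2 (Site B): n₁ = 3366, n₀ = 476, n = 3842; a·n₀/n = 1037·476/3842 = 128.4779; c·n₁/n = 101·3366/3842 = 88.4867
RR_MH = (955.8286 + 128.4779) / (574.8176 + 88.4867) = 1084.3064 / 663.3043 = 1.63470

1.63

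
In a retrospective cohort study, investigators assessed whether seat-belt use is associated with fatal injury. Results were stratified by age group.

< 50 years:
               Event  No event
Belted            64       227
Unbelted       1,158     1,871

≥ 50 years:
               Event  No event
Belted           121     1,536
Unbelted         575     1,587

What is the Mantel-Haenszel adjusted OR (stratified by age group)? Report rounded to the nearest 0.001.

OR_MH = Σ(aᵢdᵢ/nᵢ) / Σ(bᵢcᵢ/nᵢ), where nᵢ is the stratum total.
Stratum 1 (< 50 years): n = 3320; a·d/n = 64·1871/3320 = 36.0675; b·c/n = 227·1158/3320 = 79.1765
Stratum 2 (≥ 50 years): n = 3819; a·d/n = 121·1587/3819 = 50.2820; b·c/n = 1536·575/3819 = 231.2647
OR_MH = (36.0675 + 50.2820) / (79.1765 + 231.2647) = 86.3495 / 310.4412 = 0.27815

0.278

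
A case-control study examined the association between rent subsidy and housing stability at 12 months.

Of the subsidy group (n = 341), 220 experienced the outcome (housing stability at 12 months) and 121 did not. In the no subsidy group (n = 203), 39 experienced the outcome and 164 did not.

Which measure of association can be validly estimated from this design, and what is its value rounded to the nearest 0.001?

7.646

From the description: a = 220, b = 121, c = 39, d = 164.
This is a case-control study: participants were sampled on outcome status, so risks in the source population cannot be estimated directly — relative risk is not valid here. The odds ratio is the appropriate measure.
OR = (a·d)/(b·c) = (220 × 164) / (121 × 39) = 36080 / 4719 = 7.64569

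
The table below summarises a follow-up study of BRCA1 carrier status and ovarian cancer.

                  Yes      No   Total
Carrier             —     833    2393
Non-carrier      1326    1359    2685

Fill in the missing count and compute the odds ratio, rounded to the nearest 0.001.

The missing cell is in the exposed row: 2393 − 833 = 1560.
So a = 1560, b = 833, c = 1326, d = 1359.
OR = (a·d)/(b·c) = (1560 × 1359) / (833 × 1326) = 2120040 / 1104558 = 1.91936

1.919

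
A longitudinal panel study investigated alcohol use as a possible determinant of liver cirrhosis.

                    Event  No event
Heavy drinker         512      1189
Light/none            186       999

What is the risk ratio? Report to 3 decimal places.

1.918

Cells: a = 512, b = 1189, c = 186, d = 999.
Risk in exposed = 512/1701 = 0.30100; risk in unexposed = 186/1185 = 0.15696.
RR = 0.30100 / 0.15696 = 1.91766
The risk among the exposed is 1.92 times that among the unexposed.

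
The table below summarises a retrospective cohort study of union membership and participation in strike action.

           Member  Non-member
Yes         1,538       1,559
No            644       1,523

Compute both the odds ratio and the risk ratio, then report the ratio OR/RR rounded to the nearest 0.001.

1.674

Reading the table with exposure as columns: a = 1538 (Member, case), b = 644 (Member, non-case), c = 1559 (Non-member, case), d = 1523.
OR = (1538·1523)/(644·1559) = 2342374/1003996 = 2.33305
Risk in exposed = 1538/2182 = 0.70486; risk in unexposed = 1559/3082 = 0.50584; RR = 1.39344
OR/RR = 2.33305 / 1.39344 = 1.67431
The outcome is not rare, so the OR lies further from 1 than the RR.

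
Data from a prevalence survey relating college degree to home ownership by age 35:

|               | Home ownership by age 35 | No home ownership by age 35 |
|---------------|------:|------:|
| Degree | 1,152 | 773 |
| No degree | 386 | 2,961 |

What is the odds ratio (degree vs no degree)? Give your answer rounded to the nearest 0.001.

11.432

Cells: a = 1152, b = 773, c = 386, d = 2961.
OR = (a·d)/(b·c) = (1152 × 2961) / (773 × 386) = 3411072 / 298378 = 11.43205
The odds of home ownership by age 35 are about 11.43 times as high in the degree group.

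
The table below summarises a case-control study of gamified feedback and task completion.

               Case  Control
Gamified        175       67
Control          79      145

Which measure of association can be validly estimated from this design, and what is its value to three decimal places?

Cells: a = 175, b = 67, c = 79, d = 145.
This is a case-control study: participants were sampled on outcome status, so risks in the source population cannot be estimated directly — relative risk is not valid here. The odds ratio is the appropriate measure.
OR = (a·d)/(b·c) = (175 × 145) / (67 × 79) = 25375 / 5293 = 4.79407

4.794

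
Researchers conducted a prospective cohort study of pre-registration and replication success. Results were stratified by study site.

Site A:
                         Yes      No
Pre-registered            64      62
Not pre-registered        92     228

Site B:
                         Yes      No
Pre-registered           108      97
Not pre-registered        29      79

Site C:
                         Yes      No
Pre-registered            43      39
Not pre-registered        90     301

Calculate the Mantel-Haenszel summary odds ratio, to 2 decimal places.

OR_MH = Σ(aᵢdᵢ/nᵢ) / Σ(bᵢcᵢ/nᵢ), where nᵢ is the stratum total.
Stratum 1 (Site A): n = 446; a·d/n = 64·228/446 = 32.7175; b·c/n = 62·92/446 = 12.7892
Stratum 2 (Site B): n = 313; a·d/n = 108·79/313 = 27.2588; b·c/n = 97·29/313 = 8.9872
Stratum 3 (Site C): n = 473; a·d/n = 43·301/473 = 27.3636; b·c/n = 39·90/473 = 7.4207
OR_MH = (32.7175 + 27.2588 + 27.3636) / (12.7892 + 8.9872 + 7.4207) = 87.3399 / 29.1972 = 2.99138

2.99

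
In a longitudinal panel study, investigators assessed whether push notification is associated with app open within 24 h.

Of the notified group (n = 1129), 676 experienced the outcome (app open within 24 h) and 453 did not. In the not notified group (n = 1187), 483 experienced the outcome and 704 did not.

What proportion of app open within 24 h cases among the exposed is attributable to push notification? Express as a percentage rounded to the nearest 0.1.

32.0

From the description: a = 676, b = 453, c = 483, d = 704.
Risk in exposed = 676/1129 = 0.59876; risk in unexposed = 483/1187 = 0.40691.
RR = 0.59876/0.40691 = 1.47149
AR% = (RR − 1)/RR × 100 = (1.47149 − 1)/1.47149 × 100 = 32.0415%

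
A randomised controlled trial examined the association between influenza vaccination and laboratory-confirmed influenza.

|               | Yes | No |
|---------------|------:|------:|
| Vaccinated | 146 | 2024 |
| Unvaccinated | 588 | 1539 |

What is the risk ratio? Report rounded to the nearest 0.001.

Cells: a = 146, b = 2024, c = 588, d = 1539.
Risk in exposed = 146/2170 = 0.06728; risk in unexposed = 588/2127 = 0.27645.
RR = 0.06728 / 0.27645 = 0.24338
The risk is 76% lower among the exposed than among the unexposed.

0.243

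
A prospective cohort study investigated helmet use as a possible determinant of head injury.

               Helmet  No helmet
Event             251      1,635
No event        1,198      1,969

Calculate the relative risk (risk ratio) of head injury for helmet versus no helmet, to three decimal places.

Reading the table with exposure as columns: a = 251 (Helmet, case), b = 1198 (Helmet, non-case), c = 1635 (No helmet, case), d = 1969.
Risk in exposed = 251/1449 = 0.17322; risk in unexposed = 1635/3604 = 0.45366.
RR = 0.17322 / 0.45366 = 0.38183
The risk is 62% lower among the exposed than among the unexposed.

0.382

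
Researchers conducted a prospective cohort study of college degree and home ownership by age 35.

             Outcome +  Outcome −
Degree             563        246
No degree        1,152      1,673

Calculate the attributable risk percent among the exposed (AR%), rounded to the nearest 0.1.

41.4

Cells: a = 563, b = 246, c = 1152, d = 1673.
Risk in exposed = 563/809 = 0.69592; risk in unexposed = 1152/2825 = 0.40779.
RR = 0.69592/0.40779 = 1.70658
AR% = (RR − 1)/RR × 100 = (1.70658 − 1)/1.70658 × 100 = 41.4032%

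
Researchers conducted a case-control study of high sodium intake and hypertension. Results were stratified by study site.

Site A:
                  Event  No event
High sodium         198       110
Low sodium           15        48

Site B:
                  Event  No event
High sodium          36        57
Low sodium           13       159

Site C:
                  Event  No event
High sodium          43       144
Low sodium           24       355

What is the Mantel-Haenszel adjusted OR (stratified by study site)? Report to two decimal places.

5.56

OR_MH = Σ(aᵢdᵢ/nᵢ) / Σ(bᵢcᵢ/nᵢ), where nᵢ is the stratum total.
Stratum 1 (Site A): n = 371; a·d/n = 198·48/371 = 25.6173; b·c/n = 110·15/371 = 4.4474
Stratum 2 (Site B): n = 265; a·d/n = 36·159/265 = 21.6000; b·c/n = 57·13/265 = 2.7962
Stratum 3 (Site C): n = 566; a·d/n = 43·355/566 = 26.9700; b·c/n = 144·24/566 = 6.1060
OR_MH = (25.6173 + 21.6000 + 26.9700) / (4.4474 + 2.7962 + 6.1060) = 74.1872 / 13.3497 = 5.55723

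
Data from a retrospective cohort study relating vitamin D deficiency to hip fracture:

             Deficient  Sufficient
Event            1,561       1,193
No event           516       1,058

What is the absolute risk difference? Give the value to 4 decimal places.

Reading the table with exposure as columns: a = 1561 (Deficient, case), b = 516 (Deficient, non-case), c = 1193 (Sufficient, case), d = 1058.
Risk in exposed = 1561/2077 = 0.751565; risk in unexposed = 1193/2251 = 0.529987.
Risk difference = 0.751565 − 0.529987 = 0.221578

0.2216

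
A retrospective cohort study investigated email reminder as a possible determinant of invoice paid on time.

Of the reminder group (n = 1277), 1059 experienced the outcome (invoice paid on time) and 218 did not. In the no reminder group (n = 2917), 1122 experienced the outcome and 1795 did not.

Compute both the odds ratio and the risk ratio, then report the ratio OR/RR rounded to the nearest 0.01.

3.60

From the description: a = 1059, b = 218, c = 1122, d = 1795.
OR = (1059·1795)/(218·1122) = 1900905/244596 = 7.77161
Risk in exposed = 1059/1277 = 0.82929; risk in unexposed = 1122/2917 = 0.38464; RR = 2.15600
OR/RR = 7.77161 / 2.15600 = 3.60464
The outcome is not rare, so the OR lies further from 1 than the RR.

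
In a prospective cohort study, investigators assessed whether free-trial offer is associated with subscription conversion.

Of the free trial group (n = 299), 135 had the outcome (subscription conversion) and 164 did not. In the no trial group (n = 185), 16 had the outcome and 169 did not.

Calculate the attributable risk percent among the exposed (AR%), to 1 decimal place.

From the description: a = 135, b = 164, c = 16, d = 169.
Risk in exposed = 135/299 = 0.45151; risk in unexposed = 16/185 = 0.08649.
RR = 0.45151/0.08649 = 5.22053
AR% = (RR − 1)/RR × 100 = (5.22053 − 1)/5.22053 × 100 = 80.8448%

80.8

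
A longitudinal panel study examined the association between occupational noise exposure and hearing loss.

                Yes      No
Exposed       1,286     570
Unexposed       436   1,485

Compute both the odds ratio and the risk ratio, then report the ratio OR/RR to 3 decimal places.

Cells: a = 1286, b = 570, c = 436, d = 1485.
OR = (1286·1485)/(570·436) = 1909710/248520 = 7.68433
Risk in exposed = 1286/1856 = 0.69289; risk in unexposed = 436/1921 = 0.22697; RR = 3.05284
OR/RR = 7.68433 / 3.05284 = 2.51711
The outcome is not rare, so the OR lies further from 1 than the RR.

2.517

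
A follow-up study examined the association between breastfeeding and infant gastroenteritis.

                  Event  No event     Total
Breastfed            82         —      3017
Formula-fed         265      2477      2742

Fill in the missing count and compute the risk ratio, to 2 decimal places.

0.28

The missing cell is in the exposed row: 3017 − 82 = 2935.
So a = 82, b = 2935, c = 265, d = 2477.
RR = [a/(a+b)] / [c/(c+d)] = (82/3017) / (265/2742) = 0.02718/0.09664 = 0.28123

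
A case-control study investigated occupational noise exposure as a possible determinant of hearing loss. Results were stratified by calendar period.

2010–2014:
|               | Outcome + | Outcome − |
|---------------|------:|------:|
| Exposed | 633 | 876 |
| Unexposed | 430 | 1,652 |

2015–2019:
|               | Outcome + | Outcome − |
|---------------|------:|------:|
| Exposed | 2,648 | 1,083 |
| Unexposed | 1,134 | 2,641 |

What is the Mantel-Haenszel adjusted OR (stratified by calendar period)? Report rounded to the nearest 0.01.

OR_MH = Σ(aᵢdᵢ/nᵢ) / Σ(bᵢcᵢ/nᵢ), where nᵢ is the stratum total.
Stratum 1 (2010–2014): n = 3591; a·d/n = 633·1652/3591 = 291.2047; b·c/n = 876·430/3591 = 104.8956
Stratum 2 (2015–2019): n = 7506; a·d/n = 2648·2641/7506 = 931.7037; b·c/n = 1083·1134/7506 = 163.6187
OR_MH = (291.2047 + 931.7037) / (104.8956 + 163.6187) = 1222.9084 / 268.5143 = 4.55435

4.55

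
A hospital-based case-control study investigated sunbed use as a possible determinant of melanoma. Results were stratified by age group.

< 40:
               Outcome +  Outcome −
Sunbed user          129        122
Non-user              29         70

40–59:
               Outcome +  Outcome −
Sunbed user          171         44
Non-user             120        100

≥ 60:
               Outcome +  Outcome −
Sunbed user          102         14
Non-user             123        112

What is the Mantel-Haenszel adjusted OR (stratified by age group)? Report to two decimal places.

3.60

OR_MH = Σ(aᵢdᵢ/nᵢ) / Σ(bᵢcᵢ/nᵢ), where nᵢ is the stratum total.
Stratum 1 (< 40): n = 350; a·d/n = 129·70/350 = 25.8000; b·c/n = 122·29/350 = 10.1086
Stratum 2 (40–59): n = 435; a·d/n = 171·100/435 = 39.3103; b·c/n = 44·120/435 = 12.1379
Stratum 3 (≥ 60): n = 351; a·d/n = 102·112/351 = 32.5470; b·c/n = 14·123/351 = 4.9060
OR_MH = (25.8000 + 39.3103 + 32.5470) / (10.1086 + 12.1379 + 4.9060) = 97.6574 / 27.1525 = 3.59663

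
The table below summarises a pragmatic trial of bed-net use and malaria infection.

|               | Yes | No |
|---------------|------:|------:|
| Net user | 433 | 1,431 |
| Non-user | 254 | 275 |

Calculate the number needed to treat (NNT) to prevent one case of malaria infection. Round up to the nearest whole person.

Risk in treated group = 433/1864 = 0.23230; risk in control = 254/529 = 0.48015.
Absolute risk reduction = 0.48015 − 0.23230 = 0.24786
NNT = 1 / ARR = 1 / 0.24786 = 4.035 → round up → 5

5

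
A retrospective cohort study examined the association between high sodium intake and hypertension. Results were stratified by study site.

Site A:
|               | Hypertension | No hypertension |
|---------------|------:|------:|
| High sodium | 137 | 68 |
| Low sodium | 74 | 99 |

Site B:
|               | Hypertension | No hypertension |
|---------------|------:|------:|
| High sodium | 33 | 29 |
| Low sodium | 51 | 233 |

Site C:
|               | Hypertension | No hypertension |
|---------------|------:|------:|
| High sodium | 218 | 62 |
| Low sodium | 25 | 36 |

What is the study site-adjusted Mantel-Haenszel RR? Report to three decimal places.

RR_MH = Σ(aᵢ·n₀ᵢ/nᵢ) / Σ(cᵢ·n₁ᵢ/nᵢ), with n₁ᵢ = aᵢ+bᵢ (exposed), n₀ᵢ = cᵢ+dᵢ (unexposed), nᵢ = n₁ᵢ+n₀ᵢ.
Stratum 1 (Site A): n₁ = 205, n₀ = 173, n = 378; a·n₀/n = 137·173/378 = 62.7011; c·n₁/n = 74·205/378 = 40.1323
Stratum 2 (Site B): n₁ = 62, n₀ = 284, n = 346; a·n₀/n = 33·284/346 = 27.0867; c·n₁/n = 51·62/346 = 9.1387
Stratum 3 (Site C): n₁ = 280, n₀ = 61, n = 341; a·n₀/n = 218·61/341 = 38.9971; c·n₁/n = 25·280/341 = 20.5279
RR_MH = (62.7011 + 27.0867 + 38.9971) / (40.1323 + 9.1387 + 20.5279) = 128.7848 / 69.7989 = 1.84508

1.845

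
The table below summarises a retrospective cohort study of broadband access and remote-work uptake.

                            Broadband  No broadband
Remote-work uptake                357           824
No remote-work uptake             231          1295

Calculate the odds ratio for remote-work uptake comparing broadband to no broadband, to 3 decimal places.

2.429

Reading the table with exposure as columns: a = 357 (Broadband, case), b = 231 (Broadband, non-case), c = 824 (No broadband, case), d = 1295.
OR = (a·d)/(b·c) = (357 × 1295) / (231 × 824) = 462315 / 190344 = 2.42884
The odds of remote-work uptake are about 2.43 times as high in the broadband group.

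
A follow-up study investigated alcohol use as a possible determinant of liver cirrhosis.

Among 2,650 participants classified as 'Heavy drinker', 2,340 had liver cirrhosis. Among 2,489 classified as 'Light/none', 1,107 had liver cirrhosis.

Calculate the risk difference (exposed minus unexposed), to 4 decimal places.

From the description: a = 2340, b = 310, c = 1107, d = 1382.
Risk in exposed = 2340/2650 = 0.883019; risk in unexposed = 1107/2489 = 0.444757.
Risk difference = 0.883019 − 0.444757 = 0.438262

0.4383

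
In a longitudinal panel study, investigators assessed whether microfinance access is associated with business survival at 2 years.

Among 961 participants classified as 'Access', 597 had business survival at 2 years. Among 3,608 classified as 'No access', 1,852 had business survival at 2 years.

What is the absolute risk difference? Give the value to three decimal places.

0.108

From the description: a = 597, b = 364, c = 1852, d = 1756.
Risk in exposed = 597/961 = 0.621228; risk in unexposed = 1852/3608 = 0.513304.
Risk difference = 0.621228 − 0.513304 = 0.107924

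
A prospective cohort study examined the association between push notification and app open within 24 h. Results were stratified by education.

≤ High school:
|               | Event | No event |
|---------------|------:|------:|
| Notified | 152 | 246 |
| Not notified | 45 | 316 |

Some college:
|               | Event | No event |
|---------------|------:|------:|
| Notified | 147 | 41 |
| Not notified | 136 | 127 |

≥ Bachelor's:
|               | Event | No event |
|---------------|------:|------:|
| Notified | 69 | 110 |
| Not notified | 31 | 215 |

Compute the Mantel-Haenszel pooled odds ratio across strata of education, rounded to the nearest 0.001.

OR_MH = Σ(aᵢdᵢ/nᵢ) / Σ(bᵢcᵢ/nᵢ), where nᵢ is the stratum total.
Stratum 1 (≤ High school): n = 759; a·d/n = 152·316/759 = 63.2833; b·c/n = 246·45/759 = 14.5850
Stratum 2 (Some college): n = 451; a·d/n = 147·127/451 = 41.3947; b·c/n = 41·136/451 = 12.3636
Stratum 3 (≥ Bachelor's): n = 425; a·d/n = 69·215/425 = 34.9059; b·c/n = 110·31/425 = 8.0235
OR_MH = (63.2833 + 41.3947 + 34.9059) / (14.5850 + 12.3636 + 8.0235) = 139.5838 / 34.9721 = 3.99129

3.991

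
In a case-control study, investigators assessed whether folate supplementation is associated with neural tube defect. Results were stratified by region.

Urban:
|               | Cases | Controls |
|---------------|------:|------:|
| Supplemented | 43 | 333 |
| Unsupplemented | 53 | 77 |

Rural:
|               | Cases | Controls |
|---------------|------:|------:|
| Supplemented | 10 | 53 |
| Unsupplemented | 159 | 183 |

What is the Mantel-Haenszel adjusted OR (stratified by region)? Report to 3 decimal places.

0.199

OR_MH = Σ(aᵢdᵢ/nᵢ) / Σ(bᵢcᵢ/nᵢ), where nᵢ is the stratum total.
Stratum 1 (Urban): n = 506; a·d/n = 43·77/506 = 6.5435; b·c/n = 333·53/506 = 34.8794
Stratum 2 (Rural): n = 405; a·d/n = 10·183/405 = 4.5185; b·c/n = 53·159/405 = 20.8074
OR_MH = (6.5435 + 4.5185) / (34.8794 + 20.8074) = 11.0620 / 55.6869 = 0.19865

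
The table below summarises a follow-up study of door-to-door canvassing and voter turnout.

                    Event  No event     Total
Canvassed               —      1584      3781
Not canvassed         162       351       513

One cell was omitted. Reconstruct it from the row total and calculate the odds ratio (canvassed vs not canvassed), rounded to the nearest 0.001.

3.005

The missing cell is in the exposed row: 3781 − 1584 = 2197.
So a = 2197, b = 1584, c = 162, d = 351.
OR = (a·d)/(b·c) = (2197 × 351) / (1584 × 162) = 771147 / 256608 = 3.00516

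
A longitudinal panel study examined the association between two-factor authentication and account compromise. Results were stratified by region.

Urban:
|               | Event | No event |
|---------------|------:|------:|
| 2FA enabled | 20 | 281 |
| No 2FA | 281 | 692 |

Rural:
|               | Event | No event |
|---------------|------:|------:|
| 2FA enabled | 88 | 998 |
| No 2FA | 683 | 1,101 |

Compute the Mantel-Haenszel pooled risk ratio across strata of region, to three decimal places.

0.215

RR_MH = Σ(aᵢ·n₀ᵢ/nᵢ) / Σ(cᵢ·n₁ᵢ/nᵢ), with n₁ᵢ = aᵢ+bᵢ (exposed), n₀ᵢ = cᵢ+dᵢ (unexposed), nᵢ = n₁ᵢ+n₀ᵢ.
Stratum 1 (Urban): n₁ = 301, n₀ = 973, n = 1274; a·n₀/n = 20·973/1274 = 15.2747; c·n₁/n = 281·301/1274 = 66.3901
Stratum 2 (Rural): n₁ = 1086, n₀ = 1784, n = 2870; a·n₀/n = 88·1784/2870 = 54.7010; c·n₁/n = 683·1086/2870 = 258.4453
RR_MH = (15.2747 + 54.7010) / (66.3901 + 258.4453) = 69.9758 / 324.8354 = 0.21542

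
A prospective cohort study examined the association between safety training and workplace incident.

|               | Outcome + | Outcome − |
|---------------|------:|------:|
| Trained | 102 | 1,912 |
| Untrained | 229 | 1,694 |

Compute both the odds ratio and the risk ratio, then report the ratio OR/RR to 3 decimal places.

Cells: a = 102, b = 1912, c = 229, d = 1694.
OR = (102·1694)/(1912·229) = 172788/437848 = 0.39463
Risk in exposed = 102/2014 = 0.05065; risk in unexposed = 229/1923 = 0.11908; RR = 0.42529
OR/RR = 0.39463 / 0.42529 = 0.92791
The outcome is not rare, so the OR lies further from 1 than the RR.

0.928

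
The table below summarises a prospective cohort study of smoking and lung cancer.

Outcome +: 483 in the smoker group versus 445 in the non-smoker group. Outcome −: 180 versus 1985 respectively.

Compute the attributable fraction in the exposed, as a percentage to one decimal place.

From the description: a = 483, b = 180, c = 445, d = 1985.
Risk in exposed = 483/663 = 0.72851; risk in unexposed = 445/2430 = 0.18313.
RR = 0.72851/0.18313 = 3.97814
AR% = (RR − 1)/RR × 100 = (3.97814 − 1)/3.97814 × 100 = 74.8626%

74.9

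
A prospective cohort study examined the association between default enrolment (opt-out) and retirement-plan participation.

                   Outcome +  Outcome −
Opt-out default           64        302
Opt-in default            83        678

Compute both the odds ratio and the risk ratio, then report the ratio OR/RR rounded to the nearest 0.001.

1.080

Cells: a = 64, b = 302, c = 83, d = 678.
OR = (64·678)/(302·83) = 43392/25066 = 1.73111
Risk in exposed = 64/366 = 0.17486; risk in unexposed = 83/761 = 0.10907; RR = 1.60327
OR/RR = 1.73111 / 1.60327 = 1.07974
The outcome is not rare, so the OR lies further from 1 than the RR.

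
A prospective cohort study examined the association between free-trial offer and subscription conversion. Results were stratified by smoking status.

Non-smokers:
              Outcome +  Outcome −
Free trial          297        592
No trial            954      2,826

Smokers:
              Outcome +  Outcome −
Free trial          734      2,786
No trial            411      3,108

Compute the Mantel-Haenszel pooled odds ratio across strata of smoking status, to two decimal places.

OR_MH = Σ(aᵢdᵢ/nᵢ) / Σ(bᵢcᵢ/nᵢ), where nᵢ is the stratum total.
Stratum 1 (Non-smokers): n = 4669; a·d/n = 297·2826/4669 = 179.7648; b·c/n = 592·954/4669 = 120.9612
Stratum 2 (Smokers): n = 7039; a·d/n = 734·3108/7039 = 324.0904; b·c/n = 2786·411/7039 = 162.6717
OR_MH = (179.7648 + 324.0904) / (120.9612 + 162.6717) = 503.8552 / 283.6329 = 1.77643

1.78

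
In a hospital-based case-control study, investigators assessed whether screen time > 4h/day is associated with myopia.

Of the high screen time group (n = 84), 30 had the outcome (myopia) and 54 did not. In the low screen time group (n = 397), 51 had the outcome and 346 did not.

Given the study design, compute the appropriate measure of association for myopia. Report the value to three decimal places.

From the description: a = 30, b = 54, c = 51, d = 346.
This is a hospital-based case-control study: participants were sampled on outcome status, so risks in the source population cannot be estimated directly — relative risk is not valid here. The odds ratio is the appropriate measure.
OR = (a·d)/(b·c) = (30 × 346) / (54 × 51) = 10380 / 2754 = 3.76906

3.769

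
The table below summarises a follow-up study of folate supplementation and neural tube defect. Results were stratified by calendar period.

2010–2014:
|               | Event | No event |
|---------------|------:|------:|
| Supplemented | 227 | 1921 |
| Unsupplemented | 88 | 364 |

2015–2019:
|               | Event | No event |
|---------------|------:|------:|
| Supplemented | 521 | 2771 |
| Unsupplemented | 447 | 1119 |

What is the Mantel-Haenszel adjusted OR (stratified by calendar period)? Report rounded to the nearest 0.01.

OR_MH = Σ(aᵢdᵢ/nᵢ) / Σ(bᵢcᵢ/nᵢ), where nᵢ is the stratum total.
Stratum 1 (2010–2014): n = 2600; a·d/n = 227·364/2600 = 31.7800; b·c/n = 1921·88/2600 = 65.0185
Stratum 2 (2015–2019): n = 4858; a·d/n = 521·1119/4858 = 120.0080; b·c/n = 2771·447/4858 = 254.9685
OR_MH = (31.7800 + 120.0080) / (65.0185 + 254.9685) = 151.7880 / 319.9870 = 0.47436

0.47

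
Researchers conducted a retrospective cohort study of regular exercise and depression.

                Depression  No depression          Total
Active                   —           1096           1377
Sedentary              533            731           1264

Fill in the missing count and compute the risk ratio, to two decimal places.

0.48

The missing cell is in the exposed row: 1377 − 1096 = 281.
So a = 281, b = 1096, c = 533, d = 731.
RR = [a/(a+b)] / [c/(c+d)] = (281/1377) / (533/1264) = 0.20407/0.42168 = 0.48394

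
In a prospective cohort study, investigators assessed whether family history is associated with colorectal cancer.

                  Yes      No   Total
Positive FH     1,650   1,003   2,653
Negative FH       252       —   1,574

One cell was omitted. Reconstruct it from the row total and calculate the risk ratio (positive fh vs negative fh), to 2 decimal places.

3.88

The missing cell is in the unexposed row: 1574 − 252 = 1322.
So a = 1650, b = 1003, c = 252, d = 1322.
RR = [a/(a+b)] / [c/(c+d)] = (1650/2653) / (252/1574) = 0.62194/0.16010 = 3.88464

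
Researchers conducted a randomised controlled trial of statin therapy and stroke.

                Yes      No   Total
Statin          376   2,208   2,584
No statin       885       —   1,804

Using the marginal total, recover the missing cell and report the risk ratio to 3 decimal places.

0.297

The missing cell is in the unexposed row: 1804 − 885 = 919.
So a = 376, b = 2208, c = 885, d = 919.
RR = [a/(a+b)] / [c/(c+d)] = (376/2584) / (885/1804) = 0.14551/0.49058 = 0.29661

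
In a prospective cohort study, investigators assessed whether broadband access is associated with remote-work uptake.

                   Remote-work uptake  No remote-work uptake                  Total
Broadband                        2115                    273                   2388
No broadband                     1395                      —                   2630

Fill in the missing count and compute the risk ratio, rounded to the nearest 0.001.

The missing cell is in the unexposed row: 2630 − 1395 = 1235.
So a = 2115, b = 273, c = 1395, d = 1235.
RR = [a/(a+b)] / [c/(c+d)] = (2115/2388) / (1395/2630) = 0.88568/0.53042 = 1.66977

1.670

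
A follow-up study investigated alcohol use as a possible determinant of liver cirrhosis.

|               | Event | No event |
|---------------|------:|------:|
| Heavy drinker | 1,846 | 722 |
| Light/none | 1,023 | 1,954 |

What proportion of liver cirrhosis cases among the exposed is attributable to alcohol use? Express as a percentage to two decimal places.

Cells: a = 1846, b = 722, c = 1023, d = 1954.
Risk in exposed = 1846/2568 = 0.71885; risk in unexposed = 1023/2977 = 0.34363.
RR = 0.71885/0.34363 = 2.09189
AR% = (RR − 1)/RR × 100 = (2.09189 − 1)/2.09189 × 100 = 52.1965%

52.20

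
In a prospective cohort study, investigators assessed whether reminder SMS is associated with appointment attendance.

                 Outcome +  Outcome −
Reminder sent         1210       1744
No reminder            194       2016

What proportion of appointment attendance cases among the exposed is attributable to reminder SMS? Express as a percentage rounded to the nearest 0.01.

Cells: a = 1210, b = 1744, c = 194, d = 2016.
Risk in exposed = 1210/2954 = 0.40961; risk in unexposed = 194/2210 = 0.08778.
RR = 0.40961/0.08778 = 4.66622
AR% = (RR − 1)/RR × 100 = (4.66622 − 1)/4.66622 × 100 = 78.5694%

78.57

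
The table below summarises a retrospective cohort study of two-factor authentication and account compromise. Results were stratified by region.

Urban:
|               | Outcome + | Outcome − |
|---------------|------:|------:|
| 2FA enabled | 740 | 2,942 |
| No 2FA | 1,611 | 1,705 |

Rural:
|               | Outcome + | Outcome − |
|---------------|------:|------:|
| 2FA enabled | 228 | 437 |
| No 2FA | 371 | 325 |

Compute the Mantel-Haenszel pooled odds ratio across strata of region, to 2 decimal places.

0.29

OR_MH = Σ(aᵢdᵢ/nᵢ) / Σ(bᵢcᵢ/nᵢ), where nᵢ is the stratum total.
Stratum 1 (Urban): n = 6998; a·d/n = 740·1705/6998 = 180.2944; b·c/n = 2942·1611/6998 = 677.2738
Stratum 2 (Rural): n = 1361; a·d/n = 228·325/1361 = 54.4453; b·c/n = 437·371/1361 = 119.1234
OR_MH = (180.2944 + 54.4453) / (677.2738 + 119.1234) = 234.7396 / 796.3972 = 0.29475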